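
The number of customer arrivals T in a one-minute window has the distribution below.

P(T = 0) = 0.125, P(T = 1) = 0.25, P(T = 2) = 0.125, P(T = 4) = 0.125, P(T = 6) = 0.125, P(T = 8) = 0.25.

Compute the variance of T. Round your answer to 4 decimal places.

9.1875

E[T] = (0)(0.125) + (1)(0.25) + (2)(0.125) + (4)(0.125) + (6)(0.125) + (8)(0.25) = 3.75
E[T²] = (0)²(0.125) + (1)²(0.25) + (2)²(0.125) + (4)²(0.125) + (6)²(0.125) + (8)²(0.25) = 23.25
var(T) = E[T²] − (E[T])² = 23.25 − (3.75)² = 9.1875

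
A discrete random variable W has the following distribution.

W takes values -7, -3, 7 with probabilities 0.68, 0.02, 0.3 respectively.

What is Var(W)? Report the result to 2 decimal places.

E[W] = (-7)(0.68) + (-3)(0.02) + (7)(0.3) = -2.72
E[W²] = (-7)²(0.68) + (-3)²(0.02) + (7)²(0.3) = 48.2
Var(W) = E[W²] − (E[W])² = 48.2 − (-2.72)² = 40.8016

40.80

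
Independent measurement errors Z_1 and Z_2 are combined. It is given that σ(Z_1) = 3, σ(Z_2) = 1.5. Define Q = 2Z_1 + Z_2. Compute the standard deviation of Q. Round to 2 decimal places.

Var(Z_1) = 9, Var(Z_2) = 2.25
By independence, Var(Q) = (2)²Var(Z_1) + (1)²Var(Z_2)
= (2)²·9 + (1)²·2.25 = 38.25
σ(Q) = √38.25 ≈ 6.18

6.18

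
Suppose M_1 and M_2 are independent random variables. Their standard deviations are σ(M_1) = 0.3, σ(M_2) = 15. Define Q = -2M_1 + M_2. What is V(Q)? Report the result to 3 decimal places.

225.360

V(M_1) = 0.09, V(M_2) = 225
By independence, V(Q) = (-2)²V(M_1) + (1)²V(M_2)
= (-2)²·0.09 + (1)²·225 = 225.36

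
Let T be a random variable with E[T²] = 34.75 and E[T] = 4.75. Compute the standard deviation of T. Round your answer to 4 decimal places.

3.4911

V(T) = 34.75 − (4.75)² = 12.1875
SD(T) = √12.1875 ≈ 3.4911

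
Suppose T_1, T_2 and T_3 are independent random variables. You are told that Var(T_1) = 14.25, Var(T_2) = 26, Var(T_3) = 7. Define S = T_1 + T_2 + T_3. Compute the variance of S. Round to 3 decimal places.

By independence, Var(S) = (1)²Var(T_1) + (1)²Var(T_2) + (1)²Var(T_3)
= (1)²·14.25 + (1)²·26 + (1)²·7 = 47.25

47.250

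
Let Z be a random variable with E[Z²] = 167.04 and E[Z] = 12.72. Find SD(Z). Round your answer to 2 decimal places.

Var(Z) = 167.04 − (12.72)² = 5.2416
SD(Z) = √5.2416 ≈ 2.29

2.29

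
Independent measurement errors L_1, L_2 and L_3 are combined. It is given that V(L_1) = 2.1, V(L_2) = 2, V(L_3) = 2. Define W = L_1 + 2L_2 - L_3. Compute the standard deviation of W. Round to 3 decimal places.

By independence, V(W) = (1)²V(L_1) + (2)²V(L_2) + (-1)²V(L_3)
= (1)²·2.1 + (2)²·2 + (-1)²·2 = 12.1
sd(W) = √12.1 ≈ 3.479

3.479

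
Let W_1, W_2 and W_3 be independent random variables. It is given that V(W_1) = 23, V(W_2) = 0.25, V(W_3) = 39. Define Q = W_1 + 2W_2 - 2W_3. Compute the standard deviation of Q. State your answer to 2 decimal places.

By independence, V(Q) = (1)²V(W_1) + (2)²V(W_2) + (-2)²V(W_3)
= (1)²·23 + (2)²·0.25 + (-2)²·39 = 180
σ(Q) = √180 ≈ 13.42

13.42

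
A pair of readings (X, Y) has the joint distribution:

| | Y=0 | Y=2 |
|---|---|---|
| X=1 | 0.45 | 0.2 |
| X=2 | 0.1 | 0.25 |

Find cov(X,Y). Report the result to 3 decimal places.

0.185

E[X] = 1.35,  E[Y] = 0.9
E[XY] = 1.4
cov(X,Y) = E[XY] − E[X]E[Y] = 1.4 − (1.35)(0.9) = 0.185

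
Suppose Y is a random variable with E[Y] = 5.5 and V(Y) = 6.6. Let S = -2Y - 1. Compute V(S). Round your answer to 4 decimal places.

V(-2Y - 1) = (-2)²·V(Y) = 4·6.6 = 26.4

26.4000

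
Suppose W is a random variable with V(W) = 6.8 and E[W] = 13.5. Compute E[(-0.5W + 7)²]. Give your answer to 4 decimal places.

1.7625

E[-0.5W + 7] = -0.5·13.5 + 7 = 0.25
V(-0.5W + 7) = (-0.5)²·6.8 = 1.7
E[(-0.5W + 7)²] = V((-0.5W + 7)) + (E[(-0.5W + 7)])² = 1.7 + (0.25)² = 1.7625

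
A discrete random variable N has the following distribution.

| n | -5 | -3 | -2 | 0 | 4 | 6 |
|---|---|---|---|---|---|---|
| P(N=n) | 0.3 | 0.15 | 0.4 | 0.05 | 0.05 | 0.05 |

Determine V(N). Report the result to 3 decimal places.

E[N] = (-5)(0.3) + (-3)(0.15) + (-2)(0.4) + (0)(0.05) + (4)(0.05) + (6)(0.05) = -2.25
E[N²] = (-5)²(0.3) + (-3)²(0.15) + (-2)²(0.4) + (0)²(0.05) + (4)²(0.05) + (6)²(0.05) = 13.05
V(N) = E[N²] − (E[N])² = 13.05 − (-2.25)² = 7.9875

7.988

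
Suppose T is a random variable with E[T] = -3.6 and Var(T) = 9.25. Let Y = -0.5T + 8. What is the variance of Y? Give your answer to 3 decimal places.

2.313

Var(-0.5T + 8) = (-0.5)²·Var(T) = 0.25·9.25 = 2.3125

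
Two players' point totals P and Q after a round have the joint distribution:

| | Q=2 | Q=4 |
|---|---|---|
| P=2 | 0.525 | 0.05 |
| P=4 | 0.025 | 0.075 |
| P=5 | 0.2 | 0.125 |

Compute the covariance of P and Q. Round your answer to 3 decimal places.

0.463

E[P] = 3.175,  E[Q] = 2.5
E[PQ] = 8.4
cov(P,Q) = E[PQ] − E[P]E[Q] = 8.4 − (3.175)(2.5) = 0.4625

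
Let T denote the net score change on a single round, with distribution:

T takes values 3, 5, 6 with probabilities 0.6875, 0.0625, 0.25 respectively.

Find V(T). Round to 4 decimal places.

E[T] = (3)(0.6875) + (5)(0.0625) + (6)(0.25) = 3.875
E[T²] = (3)²(0.6875) + (5)²(0.0625) + (6)²(0.25) = 16.75
V(T) = E[T²] − (E[T])² = 16.75 − (3.875)² = 1.734375

1.7344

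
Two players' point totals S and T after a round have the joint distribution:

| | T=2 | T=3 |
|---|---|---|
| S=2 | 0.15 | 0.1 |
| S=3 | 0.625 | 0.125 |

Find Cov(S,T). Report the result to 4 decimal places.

-0.0438

E[S] = 2.75,  E[T] = 2.225
E[ST] = 6.075
Cov(S,T) = E[ST] − E[S]E[T] = 6.075 − (2.75)(2.225) = -0.04375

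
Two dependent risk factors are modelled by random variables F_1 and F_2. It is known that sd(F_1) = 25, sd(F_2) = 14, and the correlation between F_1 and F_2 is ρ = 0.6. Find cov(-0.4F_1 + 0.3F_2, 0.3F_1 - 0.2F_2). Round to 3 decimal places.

-51.060

Var(F_1) = (25)² = 625;  Var(F_2) = (14)² = 196
cov(F_1,F_2) = ρ·sd(F_1)·sd(F_2) = 0.6·25·14 = 210
cov(-0.4F_1 + 0.3F_2, 0.3F_1 - 0.2F_2) = (-0.4)(0.3)Var(F_1) + (0.3)(-0.2)Var(F_2) + [(-0.4)(-0.2) + (0.3)(0.3)]cov(F_1,F_2)
= -0.12·625 + -0.06·196 + 0.17·210 = -51.06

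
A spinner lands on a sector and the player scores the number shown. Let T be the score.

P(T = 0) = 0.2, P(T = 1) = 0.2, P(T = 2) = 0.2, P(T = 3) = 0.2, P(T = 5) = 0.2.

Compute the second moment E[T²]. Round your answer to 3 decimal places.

E[T²] = (0)²(0.2) + (1)²(0.2) + (2)²(0.2) + (3)²(0.2) + (5)²(0.2) = 7.8

7.800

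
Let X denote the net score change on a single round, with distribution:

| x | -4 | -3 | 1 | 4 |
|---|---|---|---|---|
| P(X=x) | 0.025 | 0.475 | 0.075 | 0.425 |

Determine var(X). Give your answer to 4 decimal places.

E[X] = (-4)(0.025) + (-3)(0.475) + (1)(0.075) + (4)(0.425) = 0.25
E[X²] = (-4)²(0.025) + (-3)²(0.475) + (1)²(0.075) + (4)²(0.425) = 11.55
var(X) = E[X²] − (E[X])² = 11.55 − (0.25)² = 11.4875

11.4875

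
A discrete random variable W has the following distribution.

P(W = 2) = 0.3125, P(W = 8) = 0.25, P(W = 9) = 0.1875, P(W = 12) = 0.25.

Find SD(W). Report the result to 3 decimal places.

E[W] = (2)(0.3125) + (8)(0.25) + (9)(0.1875) + (12)(0.25) = 7.3125
E[W²] = (2)²(0.3125) + (8)²(0.25) + (9)²(0.1875) + (12)²(0.25) = 68.4375
Var(W) = E[W²] − (E[W])² = 68.4375 − (7.3125)² = 14.96484375
SD(W) = √14.96484375 ≈ 3.868

3.868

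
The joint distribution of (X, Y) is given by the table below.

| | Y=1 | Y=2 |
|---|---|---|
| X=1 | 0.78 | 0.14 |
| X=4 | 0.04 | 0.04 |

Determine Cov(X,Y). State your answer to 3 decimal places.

0.077

E[X] = 1.24,  E[Y] = 1.18
E[XY] = 1.54
Cov(X,Y) = E[XY] − E[X]E[Y] = 1.54 − (1.24)(1.18) = 0.0768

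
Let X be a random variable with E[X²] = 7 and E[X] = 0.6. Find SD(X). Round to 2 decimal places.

var(X) = 7 − (0.6)² = 6.64
SD(X) = √6.64 ≈ 2.58

2.58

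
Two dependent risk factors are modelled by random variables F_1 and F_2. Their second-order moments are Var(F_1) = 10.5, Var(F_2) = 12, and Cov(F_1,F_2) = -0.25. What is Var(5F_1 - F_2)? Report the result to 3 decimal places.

277.000

Var(5F_1 - F_2) = (5)²·Var(F_1) + (-1)²·Var(F_2) + 2·(5)·(-1)·Cov(F_1,F_2)
= 25·10.5 + 1·12 + -10·-0.25 = 277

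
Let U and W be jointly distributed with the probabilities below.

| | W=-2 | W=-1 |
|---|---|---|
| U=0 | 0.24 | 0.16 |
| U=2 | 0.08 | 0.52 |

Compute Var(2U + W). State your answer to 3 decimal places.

4.954

E[U] = 1.2,  E[W] = -1.32,  E[UW] = -1.36
Var(U) = 2.4 − (1.2)² = 0.96;  Var(W) = 1.96 − (-1.32)² = 0.2176
cov(U,W) = -1.36 − (1.2)(-1.32) = 0.224
Var(2U + W) = (2)²·0.96 + (1)²·0.2176 + 2·(2)·(1)·0.224 = 4.9536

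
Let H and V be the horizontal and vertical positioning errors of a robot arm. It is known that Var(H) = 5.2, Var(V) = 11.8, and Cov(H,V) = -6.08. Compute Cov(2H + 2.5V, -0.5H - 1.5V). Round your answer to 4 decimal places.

Cov(2H + 2.5V, -0.5H - 1.5V) = (2)(-0.5)Var(H) + (2.5)(-1.5)Var(V) + [(2)(-1.5) + (2.5)(-0.5)]Cov(H,V)
= -1·5.2 + -3.75·11.8 + -4.25·-6.08 = -23.61

-23.6100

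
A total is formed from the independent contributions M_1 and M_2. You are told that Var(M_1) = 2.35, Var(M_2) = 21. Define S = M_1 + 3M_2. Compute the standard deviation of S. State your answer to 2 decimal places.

13.83

By independence, Var(S) = (1)²Var(M_1) + (3)²Var(M_2)
= (1)²·2.35 + (3)²·21 = 191.35
SD(S) = √191.35 ≈ 13.83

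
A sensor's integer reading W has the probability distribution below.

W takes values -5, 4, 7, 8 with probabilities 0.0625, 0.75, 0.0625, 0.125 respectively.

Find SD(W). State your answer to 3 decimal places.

2.759

E[W] = (-5)(0.0625) + (4)(0.75) + (7)(0.0625) + (8)(0.125) = 4.125
E[W²] = (-5)²(0.0625) + (4)²(0.75) + (7)²(0.0625) + (8)²(0.125) = 24.625
V(W) = E[W²] − (E[W])² = 24.625 − (4.125)² = 7.609375
SD(W) = √7.609375 ≈ 2.759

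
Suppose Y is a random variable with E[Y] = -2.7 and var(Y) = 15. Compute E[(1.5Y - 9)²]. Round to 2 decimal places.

E[1.5Y - 9] = 1.5·-2.7 − 9 = -13.05
var(1.5Y - 9) = (1.5)²·15 = 33.75
E[(1.5Y - 9)²] = var((1.5Y - 9)) + (E[(1.5Y - 9)])² = 33.75 + (-13.05)² = 204.0525

204.05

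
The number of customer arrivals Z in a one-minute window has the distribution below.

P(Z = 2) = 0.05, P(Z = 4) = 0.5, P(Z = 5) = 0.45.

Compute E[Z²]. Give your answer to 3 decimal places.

19.450

E[Z²] = (2)²(0.05) + (4)²(0.5) + (5)²(0.45) = 19.45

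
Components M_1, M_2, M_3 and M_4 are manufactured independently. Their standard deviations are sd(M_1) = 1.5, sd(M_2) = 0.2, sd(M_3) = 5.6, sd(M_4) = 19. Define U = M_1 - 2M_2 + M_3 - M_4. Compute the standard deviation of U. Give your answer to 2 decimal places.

19.87

var(M_1) = 2.25, var(M_2) = 0.04, var(M_3) = 31.36, var(M_4) = 361
By independence, var(U) = (1)²var(M_1) + (-2)²var(M_2) + (1)²var(M_3) + (-1)²var(M_4)
= (1)²·2.25 + (-2)²·0.04 + (1)²·31.36 + (-1)²·361 = 394.77
sd(U) = √394.77 ≈ 19.87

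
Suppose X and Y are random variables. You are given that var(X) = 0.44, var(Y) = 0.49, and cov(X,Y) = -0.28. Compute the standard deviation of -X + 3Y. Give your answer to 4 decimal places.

var(-X + 3Y) = (-1)²·var(X) + (3)²·var(Y) + 2·(-1)·(3)·cov(X,Y)
= 1·0.44 + 9·0.49 + -6·-0.28 = 6.53
SD(-X + 3Y) = √6.53 ≈ 2.5554

2.5554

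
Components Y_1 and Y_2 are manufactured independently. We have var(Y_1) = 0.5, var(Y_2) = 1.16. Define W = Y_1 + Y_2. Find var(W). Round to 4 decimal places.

1.6600

By independence, var(W) = (1)²var(Y_1) + (1)²var(Y_2)
= (1)²·0.5 + (1)²·1.16 = 1.66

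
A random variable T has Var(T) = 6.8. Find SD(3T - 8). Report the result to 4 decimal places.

7.8230

Var(3T - 8) = (3)²·6.8 = 61.2
SD(3T - 8) = √61.2 ≈ 7.8230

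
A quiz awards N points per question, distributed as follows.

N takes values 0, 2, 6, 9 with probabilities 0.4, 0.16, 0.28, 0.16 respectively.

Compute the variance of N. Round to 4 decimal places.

11.8464

E[N] = (0)(0.4) + (2)(0.16) + (6)(0.28) + (9)(0.16) = 3.44
E[N²] = (0)²(0.4) + (2)²(0.16) + (6)²(0.28) + (9)²(0.16) = 23.68
var(N) = E[N²] − (E[N])² = 23.68 − (3.44)² = 11.8464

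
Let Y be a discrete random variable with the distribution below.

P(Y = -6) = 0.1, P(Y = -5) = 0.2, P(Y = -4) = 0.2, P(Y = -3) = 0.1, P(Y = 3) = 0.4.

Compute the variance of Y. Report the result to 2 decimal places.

E[Y] = (-6)(0.1) + (-5)(0.2) + (-4)(0.2) + (-3)(0.1) + (3)(0.4) = -1.5
E[Y²] = (-6)²(0.1) + (-5)²(0.2) + (-4)²(0.2) + (-3)²(0.1) + (3)²(0.4) = 16.3
var(Y) = E[Y²] − (E[Y])² = 16.3 − (-1.5)² = 14.05

14.05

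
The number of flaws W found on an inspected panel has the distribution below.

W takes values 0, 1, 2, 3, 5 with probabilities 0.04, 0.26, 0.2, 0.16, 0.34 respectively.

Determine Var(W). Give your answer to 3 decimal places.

2.934

E[W] = (0)(0.04) + (1)(0.26) + (2)(0.2) + (3)(0.16) + (5)(0.34) = 2.84
E[W²] = (0)²(0.04) + (1)²(0.26) + (2)²(0.2) + (3)²(0.16) + (5)²(0.34) = 11
Var(W) = E[W²] − (E[W])² = 11 − (2.84)² = 2.9344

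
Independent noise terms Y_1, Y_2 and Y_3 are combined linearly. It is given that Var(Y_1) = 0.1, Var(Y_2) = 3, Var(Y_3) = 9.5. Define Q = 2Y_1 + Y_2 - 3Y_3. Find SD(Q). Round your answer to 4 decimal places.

9.4287

By independence, Var(Q) = (2)²Var(Y_1) + (1)²Var(Y_2) + (-3)²Var(Y_3)
= (2)²·0.1 + (1)²·3 + (-3)²·9.5 = 88.9
SD(Q) = √88.9 ≈ 9.4287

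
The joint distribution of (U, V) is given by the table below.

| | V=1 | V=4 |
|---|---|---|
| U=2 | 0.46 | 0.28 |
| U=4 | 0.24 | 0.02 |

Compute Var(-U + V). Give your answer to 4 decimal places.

E[U] = 2.52,  E[V] = 1.9,  E[UV] = 4.44
Var(U) = 7.12 − (2.52)² = 0.7696;  Var(V) = 5.5 − (1.9)² = 1.89
Cov(U,V) = 4.44 − (2.52)(1.9) = -0.348
Var(-U + V) = (-1)²·0.7696 + (1)²·1.89 + 2·(-1)·(1)·-0.348 = 3.3556

3.3556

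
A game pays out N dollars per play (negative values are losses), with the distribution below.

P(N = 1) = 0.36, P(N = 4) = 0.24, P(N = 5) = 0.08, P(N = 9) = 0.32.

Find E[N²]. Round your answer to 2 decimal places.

E[N²] = (1)²(0.36) + (4)²(0.24) + (5)²(0.08) + (9)²(0.32) = 32.12

32.12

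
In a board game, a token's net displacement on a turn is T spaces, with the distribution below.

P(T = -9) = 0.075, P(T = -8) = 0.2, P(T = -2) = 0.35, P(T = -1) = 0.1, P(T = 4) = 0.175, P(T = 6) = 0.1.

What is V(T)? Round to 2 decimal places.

E[T] = (-9)(0.075) + (-8)(0.2) + (-2)(0.35) + (-1)(0.1) + (4)(0.175) + (6)(0.1) = -1.775
E[T²] = (-9)²(0.075) + (-8)²(0.2) + (-2)²(0.35) + (-1)²(0.1) + (4)²(0.175) + (6)²(0.1) = 26.775
V(T) = E[T²] − (E[T])² = 26.775 − (-1.775)² = 23.624375

23.62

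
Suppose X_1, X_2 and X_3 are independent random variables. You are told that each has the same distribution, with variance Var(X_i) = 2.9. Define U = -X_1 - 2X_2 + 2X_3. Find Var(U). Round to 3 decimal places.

By independence, Var(U) = (-1)²Var(X_1) + (-2)²Var(X_2) + (2)²Var(X_3)
= (-1)²·2.9 + (-2)²·2.9 + (2)²·2.9 = 26.1

26.100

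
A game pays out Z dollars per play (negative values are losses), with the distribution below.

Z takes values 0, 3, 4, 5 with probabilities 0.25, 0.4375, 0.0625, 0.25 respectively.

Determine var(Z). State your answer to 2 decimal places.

E[Z] = (0)(0.25) + (3)(0.4375) + (4)(0.0625) + (5)(0.25) = 2.8125
E[Z²] = (0)²(0.25) + (3)²(0.4375) + (4)²(0.0625) + (5)²(0.25) = 11.1875
var(Z) = E[Z²] − (E[Z])² = 11.1875 − (2.8125)² = 3.27734375

3.28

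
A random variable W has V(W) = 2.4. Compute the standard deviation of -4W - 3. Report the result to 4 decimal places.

6.1968

V(-4W - 3) = (-4)²·2.4 = 38.4
σ(-4W - 3) = √38.4 ≈ 6.1968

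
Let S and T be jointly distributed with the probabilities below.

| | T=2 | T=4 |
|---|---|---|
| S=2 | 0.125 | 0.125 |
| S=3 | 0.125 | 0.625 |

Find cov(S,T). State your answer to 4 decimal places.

E[S] = 2.75,  E[T] = 3.5
E[ST] = 9.75
cov(S,T) = E[ST] − E[S]E[T] = 9.75 − (2.75)(3.5) = 0.125

0.1250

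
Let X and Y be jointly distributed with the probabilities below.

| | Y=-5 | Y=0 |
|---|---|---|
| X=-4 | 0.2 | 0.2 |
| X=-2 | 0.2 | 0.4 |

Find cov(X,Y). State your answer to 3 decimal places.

E[X] = -2.8,  E[Y] = -2
E[XY] = 6
cov(X,Y) = E[XY] − E[X]E[Y] = 6 − (-2.8)(-2) = 0.4

0.400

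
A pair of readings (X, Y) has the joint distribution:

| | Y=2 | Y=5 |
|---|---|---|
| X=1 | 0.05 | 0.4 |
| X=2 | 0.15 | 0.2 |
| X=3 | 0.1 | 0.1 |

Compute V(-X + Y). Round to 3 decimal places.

E[X] = 1.75,  E[Y] = 4.1,  E[XY] = 6.8
V(X) = 3.65 − (1.75)² = 0.5875;  V(Y) = 18.7 − (4.1)² = 1.89
Cov(X,Y) = 6.8 − (1.75)(4.1) = -0.375
V(-X + Y) = (-1)²·0.5875 + (1)²·1.89 + 2·(-1)·(1)·-0.375 = 3.2275

3.228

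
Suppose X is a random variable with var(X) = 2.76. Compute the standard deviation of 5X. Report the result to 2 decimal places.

8.31

var(5X) = (5)²·2.76 = 69
SD(5X) = √69 ≈ 8.31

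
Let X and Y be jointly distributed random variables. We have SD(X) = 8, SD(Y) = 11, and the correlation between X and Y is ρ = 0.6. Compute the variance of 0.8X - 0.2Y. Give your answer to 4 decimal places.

28.9040

V(X) = (8)² = 64;  V(Y) = (11)² = 121
Cov(X,Y) = ρ·SD(X)·SD(Y) = 0.6·8·11 = 52.8
V(0.8X - 0.2Y) = (0.8)²·V(X) + (-0.2)²·V(Y) + 2·(0.8)·(-0.2)·Cov(X,Y)
= 0.64·64 + 0.04·121 + -0.32·52.8 = 28.904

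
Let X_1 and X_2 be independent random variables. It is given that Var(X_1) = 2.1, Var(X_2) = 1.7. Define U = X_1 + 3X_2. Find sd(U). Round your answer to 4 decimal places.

4.1713

By independence, Var(U) = (1)²Var(X_1) + (3)²Var(X_2)
= (1)²·2.1 + (3)²·1.7 = 17.4
sd(U) = √17.4 ≈ 4.1713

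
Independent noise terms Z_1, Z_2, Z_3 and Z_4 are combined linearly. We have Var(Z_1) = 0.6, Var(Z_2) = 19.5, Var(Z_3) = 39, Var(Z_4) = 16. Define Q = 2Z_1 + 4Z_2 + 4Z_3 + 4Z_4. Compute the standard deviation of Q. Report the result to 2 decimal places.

34.56

By independence, Var(Q) = (2)²Var(Z_1) + (4)²Var(Z_2) + (4)²Var(Z_3) + (4)²Var(Z_4)
= (2)²·0.6 + (4)²·19.5 + (4)²·39 + (4)²·16 = 1194.4
SD(Q) = √1194.4 ≈ 34.56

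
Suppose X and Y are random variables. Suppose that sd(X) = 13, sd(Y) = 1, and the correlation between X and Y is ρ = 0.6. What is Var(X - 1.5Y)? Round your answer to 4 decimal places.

147.8500

Var(X) = (13)² = 169;  Var(Y) = (1)² = 1
Cov(X,Y) = ρ·sd(X)·sd(Y) = 0.6·13·1 = 7.8
Var(X - 1.5Y) = (1)²·Var(X) + (-1.5)²·Var(Y) + 2·(1)·(-1.5)·Cov(X,Y)
= 1·169 + 2.25·1 + -3·7.8 = 147.85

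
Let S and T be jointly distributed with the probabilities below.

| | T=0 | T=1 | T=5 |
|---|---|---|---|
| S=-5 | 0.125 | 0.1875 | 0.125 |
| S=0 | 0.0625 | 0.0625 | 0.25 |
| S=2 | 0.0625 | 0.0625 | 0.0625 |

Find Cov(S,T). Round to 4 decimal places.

E[S] = -1.8125,  E[T] = 2.5
E[ST] = -3.3125
Cov(S,T) = E[ST] − E[S]E[T] = -3.3125 − (-1.8125)(2.5) = 1.21875

1.2188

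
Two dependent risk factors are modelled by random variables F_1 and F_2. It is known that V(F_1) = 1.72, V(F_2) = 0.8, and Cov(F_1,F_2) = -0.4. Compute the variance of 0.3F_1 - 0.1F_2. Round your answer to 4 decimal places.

0.1868

V(0.3F_1 - 0.1F_2) = (0.3)²·V(F_1) + (-0.1)²·V(F_2) + 2·(0.3)·(-0.1)·Cov(F_1,F_2)
= 0.09·1.72 + 0.01·0.8 + -0.06·-0.4 = 0.1868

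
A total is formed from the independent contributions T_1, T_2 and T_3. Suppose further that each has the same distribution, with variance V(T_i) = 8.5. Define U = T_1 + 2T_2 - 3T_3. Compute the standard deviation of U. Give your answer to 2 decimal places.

By independence, V(U) = (1)²V(T_1) + (2)²V(T_2) + (-3)²V(T_3)
= (1)²·8.5 + (2)²·8.5 + (-3)²·8.5 = 119
SD(U) = √119 ≈ 10.91

10.91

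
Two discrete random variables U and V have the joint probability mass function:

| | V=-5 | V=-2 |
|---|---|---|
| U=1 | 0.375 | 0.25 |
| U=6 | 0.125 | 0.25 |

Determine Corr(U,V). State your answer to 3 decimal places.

E[U] = 2.875,  E[V] = -3.5
E[UV] = -9.125
cov(U,V) = E[UV] − E[U]E[V] = -9.125 − (2.875)(-3.5) = 0.9375
var(U) = 5.859375,  var(V) = 2.25
ρ = 0.9375 / √(5.859375·2.25) ≈ 0.258

0.258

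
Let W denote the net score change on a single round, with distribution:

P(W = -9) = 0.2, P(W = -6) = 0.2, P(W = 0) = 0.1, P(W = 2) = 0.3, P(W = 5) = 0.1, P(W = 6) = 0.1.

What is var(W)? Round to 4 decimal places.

29.0100

E[W] = (-9)(0.2) + (-6)(0.2) + (0)(0.1) + (2)(0.3) + (5)(0.1) + (6)(0.1) = -1.3
E[W²] = (-9)²(0.2) + (-6)²(0.2) + (0)²(0.1) + (2)²(0.3) + (5)²(0.1) + (6)²(0.1) = 30.7
var(W) = E[W²] − (E[W])² = 30.7 − (-1.3)² = 29.01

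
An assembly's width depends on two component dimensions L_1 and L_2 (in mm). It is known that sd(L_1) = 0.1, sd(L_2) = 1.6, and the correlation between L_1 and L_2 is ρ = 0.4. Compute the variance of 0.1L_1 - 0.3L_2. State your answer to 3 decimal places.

V(L_1) = (0.1)² = 0.01;  V(L_2) = (1.6)² = 2.56
cov(L_1,L_2) = ρ·sd(L_1)·sd(L_2) = 0.4·0.1·1.6 = 0.064
V(0.1L_1 - 0.3L_2) = (0.1)²·V(L_1) + (-0.3)²·V(L_2) + 2·(0.1)·(-0.3)·cov(L_1,L_2)
= 0.01·0.01 + 0.09·2.56 + -0.06·0.064 = 0.22666

0.227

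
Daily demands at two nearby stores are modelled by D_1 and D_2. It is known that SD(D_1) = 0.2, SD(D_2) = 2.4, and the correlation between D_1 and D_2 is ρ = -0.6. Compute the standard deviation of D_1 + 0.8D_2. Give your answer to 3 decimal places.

1.807

V(D_1) = (0.2)² = 0.04;  V(D_2) = (2.4)² = 5.76
Cov(D_1,D_2) = ρ·SD(D_1)·SD(D_2) = -0.6·0.2·2.4 = -0.288
V(D_1 + 0.8D_2) = (1)²·V(D_1) + (0.8)²·V(D_2) + 2·(1)·(0.8)·Cov(D_1,D_2)
= 1·0.04 + 0.64·5.76 + 1.6·-0.288 = 3.2656
SD(D_1 + 0.8D_2) = √3.2656 ≈ 1.807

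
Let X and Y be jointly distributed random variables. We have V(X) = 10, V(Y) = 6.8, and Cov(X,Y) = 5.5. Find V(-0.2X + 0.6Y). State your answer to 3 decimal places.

V(-0.2X + 0.6Y) = (-0.2)²·V(X) + (0.6)²·V(Y) + 2·(-0.2)·(0.6)·Cov(X,Y)
= 0.04·10 + 0.36·6.8 + -0.24·5.5 = 1.528

1.528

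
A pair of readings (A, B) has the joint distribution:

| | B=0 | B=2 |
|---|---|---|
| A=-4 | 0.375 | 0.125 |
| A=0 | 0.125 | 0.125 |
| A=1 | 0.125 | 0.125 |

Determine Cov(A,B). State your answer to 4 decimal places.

0.5625

E[A] = -1.75,  E[B] = 0.75
E[AB] = -0.75
Cov(A,B) = E[AB] − E[A]E[B] = -0.75 − (-1.75)(0.75) = 0.5625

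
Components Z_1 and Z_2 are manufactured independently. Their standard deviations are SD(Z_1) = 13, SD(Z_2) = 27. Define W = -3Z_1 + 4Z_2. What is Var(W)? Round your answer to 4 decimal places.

Var(Z_1) = 169, Var(Z_2) = 729
By independence, Var(W) = (-3)²Var(Z_1) + (4)²Var(Z_2)
= (-3)²·169 + (4)²·729 = 13185

13185.0000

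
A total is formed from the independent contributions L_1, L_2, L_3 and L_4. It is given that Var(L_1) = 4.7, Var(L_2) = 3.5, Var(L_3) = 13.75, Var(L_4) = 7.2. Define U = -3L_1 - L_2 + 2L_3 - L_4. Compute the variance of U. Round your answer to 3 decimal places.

By independence, Var(U) = (-3)²Var(L_1) + (-1)²Var(L_2) + (2)²Var(L_3) + (-1)²Var(L_4)
= (-3)²·4.7 + (-1)²·3.5 + (2)²·13.75 + (-1)²·7.2 = 108

108.000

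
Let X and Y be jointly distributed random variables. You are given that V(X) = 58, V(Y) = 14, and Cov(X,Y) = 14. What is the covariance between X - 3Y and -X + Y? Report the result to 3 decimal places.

-44.000

Cov(X - 3Y, -X + Y) = (1)(-1)V(X) + (-3)(1)V(Y) + [(1)(1) + (-3)(-1)]Cov(X,Y)
= -1·58 + -3·14 + 4·14 = -44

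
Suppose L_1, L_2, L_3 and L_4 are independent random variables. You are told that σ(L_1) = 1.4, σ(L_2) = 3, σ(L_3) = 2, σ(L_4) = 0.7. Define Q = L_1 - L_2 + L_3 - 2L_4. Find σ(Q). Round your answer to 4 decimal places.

Var(L_1) = 1.96, Var(L_2) = 9, Var(L_3) = 4, Var(L_4) = 0.49
By independence, Var(Q) = (1)²Var(L_1) + (-1)²Var(L_2) + (1)²Var(L_3) + (-2)²Var(L_4)
= (1)²·1.96 + (-1)²·9 + (1)²·4 + (-2)²·0.49 = 16.92
σ(Q) = √16.92 ≈ 4.1134

4.1134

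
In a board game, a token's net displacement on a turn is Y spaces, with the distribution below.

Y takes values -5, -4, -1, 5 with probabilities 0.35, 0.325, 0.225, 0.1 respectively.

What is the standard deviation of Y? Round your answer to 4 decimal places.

2.9957

E[Y] = (-5)(0.35) + (-4)(0.325) + (-1)(0.225) + (5)(0.1) = -2.775
E[Y²] = (-5)²(0.35) + (-4)²(0.325) + (-1)²(0.225) + (5)²(0.1) = 16.675
Var(Y) = E[Y²] − (E[Y])² = 16.675 − (-2.775)² = 8.974375
sd(Y) = √8.974375 ≈ 2.9957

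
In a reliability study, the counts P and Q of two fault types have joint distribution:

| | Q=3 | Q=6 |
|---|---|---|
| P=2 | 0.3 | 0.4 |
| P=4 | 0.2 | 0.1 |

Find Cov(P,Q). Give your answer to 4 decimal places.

E[P] = 2.6,  E[Q] = 4.5
E[PQ] = 11.4
Cov(P,Q) = E[PQ] − E[P]E[Q] = 11.4 − (2.6)(4.5) = -0.3

-0.3000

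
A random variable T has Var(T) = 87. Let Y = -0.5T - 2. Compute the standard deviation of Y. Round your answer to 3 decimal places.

4.664

Var(-0.5T - 2) = (-0.5)²·87 = 21.75
σ(Y) = √21.75 ≈ 4.664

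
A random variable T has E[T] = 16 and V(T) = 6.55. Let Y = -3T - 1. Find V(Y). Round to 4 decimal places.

V(-3T - 1) = (-3)²·V(T) = 9·6.55 = 58.95

58.9500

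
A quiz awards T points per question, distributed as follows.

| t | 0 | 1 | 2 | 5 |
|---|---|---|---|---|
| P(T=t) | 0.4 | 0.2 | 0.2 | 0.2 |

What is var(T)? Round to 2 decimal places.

3.44

E[T] = (0)(0.4) + (1)(0.2) + (2)(0.2) + (5)(0.2) = 1.6
E[T²] = (0)²(0.4) + (1)²(0.2) + (2)²(0.2) + (5)²(0.2) = 6
var(T) = E[T²] − (E[T])² = 6 − (1.6)² = 3.44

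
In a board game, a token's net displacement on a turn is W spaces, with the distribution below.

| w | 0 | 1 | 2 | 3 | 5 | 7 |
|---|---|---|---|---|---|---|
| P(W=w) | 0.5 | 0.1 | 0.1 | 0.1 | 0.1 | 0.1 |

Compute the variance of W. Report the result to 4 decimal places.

5.5600

E[W] = (0)(0.5) + (1)(0.1) + (2)(0.1) + (3)(0.1) + (5)(0.1) + (7)(0.1) = 1.8
E[W²] = (0)²(0.5) + (1)²(0.1) + (2)²(0.1) + (3)²(0.1) + (5)²(0.1) + (7)²(0.1) = 8.8
V(W) = E[W²] − (E[W])² = 8.8 − (1.8)² = 5.56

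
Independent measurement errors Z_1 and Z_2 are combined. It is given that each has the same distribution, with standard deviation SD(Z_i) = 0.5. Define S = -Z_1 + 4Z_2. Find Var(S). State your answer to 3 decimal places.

Var(Z_i) = (0.5)² = 0.25
By independence, Var(S) = (-1)²Var(Z_1) + (4)²Var(Z_2)
= (-1)²·0.25 + (4)²·0.25 = 4.25

4.250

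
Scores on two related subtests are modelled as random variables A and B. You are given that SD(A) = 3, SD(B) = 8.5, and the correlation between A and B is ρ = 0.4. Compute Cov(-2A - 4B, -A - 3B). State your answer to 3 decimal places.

var(A) = (3)² = 9;  var(B) = (8.5)² = 72.25
Cov(A,B) = ρ·SD(A)·SD(B) = 0.4·3·8.5 = 10.2
Cov(-2A - 4B, -A - 3B) = (-2)(-1)var(A) + (-4)(-3)var(B) + [(-2)(-3) + (-4)(-1)]Cov(A,B)
= 2·9 + 12·72.25 + 10·10.2 = 987

987.000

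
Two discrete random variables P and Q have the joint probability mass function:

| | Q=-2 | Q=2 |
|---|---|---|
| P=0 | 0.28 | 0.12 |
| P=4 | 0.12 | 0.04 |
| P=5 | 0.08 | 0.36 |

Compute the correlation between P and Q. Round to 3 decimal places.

0.413

E[P] = 2.84,  E[Q] = 0.08
E[PQ] = 2.16
Cov(P,Q) = E[PQ] − E[P]E[Q] = 2.16 − (2.84)(0.08) = 1.9328
Var(P) = 5.4944,  Var(Q) = 3.9936
ρ = 1.9328 / √(5.4944·3.9936) ≈ 0.413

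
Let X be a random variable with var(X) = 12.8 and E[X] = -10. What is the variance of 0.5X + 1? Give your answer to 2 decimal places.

var(0.5X + 1) = (0.5)²·var(X) = 0.25·12.8 = 3.2

3.20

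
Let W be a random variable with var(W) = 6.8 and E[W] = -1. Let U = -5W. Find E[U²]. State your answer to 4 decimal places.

E[-5W] = -5·-1 = 5
var(-5W) = (-5)²·6.8 = 170
E[U²] = var(U) + (E[U])² = 170 + (5)² = 195

195.0000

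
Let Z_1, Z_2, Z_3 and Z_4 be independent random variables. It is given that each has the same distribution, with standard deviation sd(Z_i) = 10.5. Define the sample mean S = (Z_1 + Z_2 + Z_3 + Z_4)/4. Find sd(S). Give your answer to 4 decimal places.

V(Z_i) = (10.5)² = 110.25
By independence, V(S) = (0.25)²V(Z_1) + (0.25)²V(Z_2) + (0.25)²V(Z_3) + (0.25)²V(Z_4)
= (0.25)²·110.25 + (0.25)²·110.25 + (0.25)²·110.25 + (0.25)²·110.25 = 27.5625
sd(S) = √27.5625 ≈ 5.2500

5.2500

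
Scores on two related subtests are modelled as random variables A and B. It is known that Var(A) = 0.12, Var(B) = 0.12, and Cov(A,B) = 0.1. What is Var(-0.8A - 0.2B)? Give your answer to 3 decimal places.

0.114

Var(-0.8A - 0.2B) = (-0.8)²·Var(A) + (-0.2)²·Var(B) + 2·(-0.8)·(-0.2)·Cov(A,B)
= 0.64·0.12 + 0.04·0.12 + 0.32·0.1 = 0.1136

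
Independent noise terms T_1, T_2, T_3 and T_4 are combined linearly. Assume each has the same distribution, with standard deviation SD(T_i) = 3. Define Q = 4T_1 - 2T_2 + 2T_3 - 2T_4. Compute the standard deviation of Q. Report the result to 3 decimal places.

15.875

var(T_i) = (3)² = 9
By independence, var(Q) = (4)²var(T_1) + (-2)²var(T_2) + (2)²var(T_3) + (-2)²var(T_4)
= (4)²·9 + (-2)²·9 + (2)²·9 + (-2)²·9 = 252
SD(Q) = √252 ≈ 15.875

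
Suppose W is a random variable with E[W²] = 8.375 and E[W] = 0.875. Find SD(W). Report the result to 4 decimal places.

V(W) = 8.375 − (0.875)² = 7.609375
SD(W) = √7.609375 ≈ 2.7585

2.7585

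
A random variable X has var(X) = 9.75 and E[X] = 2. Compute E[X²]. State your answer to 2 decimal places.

E[X²] = var(X) + (E[X])² = 9.75 + (2)² = 13.75

13.75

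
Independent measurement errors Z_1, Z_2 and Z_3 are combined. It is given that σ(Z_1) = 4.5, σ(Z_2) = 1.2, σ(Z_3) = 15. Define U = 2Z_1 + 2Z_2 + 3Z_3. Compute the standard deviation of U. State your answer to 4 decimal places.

var(Z_1) = 20.25, var(Z_2) = 1.44, var(Z_3) = 225
By independence, var(U) = (2)²var(Z_1) + (2)²var(Z_2) + (3)²var(Z_3)
= (2)²·20.25 + (2)²·1.44 + (3)²·225 = 2111.76
σ(U) = √2111.76 ≈ 45.9539

45.9539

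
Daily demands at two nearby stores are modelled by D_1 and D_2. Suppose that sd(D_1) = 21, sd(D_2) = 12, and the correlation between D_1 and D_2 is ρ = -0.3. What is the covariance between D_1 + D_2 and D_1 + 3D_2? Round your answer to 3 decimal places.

570.600

Var(D_1) = (21)² = 441;  Var(D_2) = (12)² = 144
Cov(D_1,D_2) = ρ·sd(D_1)·sd(D_2) = -0.3·21·12 = -75.6
Cov(D_1 + D_2, D_1 + 3D_2) = (1)(1)Var(D_1) + (1)(3)Var(D_2) + [(1)(3) + (1)(1)]Cov(D_1,D_2)
= 1·441 + 3·144 + 4·-75.6 = 570.6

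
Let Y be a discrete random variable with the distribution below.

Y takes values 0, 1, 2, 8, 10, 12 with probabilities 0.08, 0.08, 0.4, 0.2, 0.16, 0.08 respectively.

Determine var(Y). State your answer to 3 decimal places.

16.598

E[Y] = (0)(0.08) + (1)(0.08) + (2)(0.4) + (8)(0.2) + (10)(0.16) + (12)(0.08) = 5.04
E[Y²] = (0)²(0.08) + (1)²(0.08) + (2)²(0.4) + (8)²(0.2) + (10)²(0.16) + (12)²(0.08) = 42
var(Y) = E[Y²] − (E[Y])² = 42 − (5.04)² = 16.5984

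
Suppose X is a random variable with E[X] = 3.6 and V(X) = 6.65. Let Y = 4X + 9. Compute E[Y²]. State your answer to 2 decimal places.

653.96

E[4X + 9] = 4·3.6 + 9 = 23.4
V(4X + 9) = (4)²·6.65 = 106.4
E[Y²] = V(Y) + (E[Y])² = 106.4 + (23.4)² = 653.96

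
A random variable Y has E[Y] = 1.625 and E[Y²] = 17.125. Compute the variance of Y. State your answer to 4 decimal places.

14.4844

V(Y) = 17.125 − (1.625)² = 14.484375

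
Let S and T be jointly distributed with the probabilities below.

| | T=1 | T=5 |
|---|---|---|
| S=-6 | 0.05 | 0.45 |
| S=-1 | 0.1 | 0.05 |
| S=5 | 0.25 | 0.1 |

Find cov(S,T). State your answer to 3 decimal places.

E[S] = -1.4,  E[T] = 3.4
E[ST] = -10.4
cov(S,T) = E[ST] − E[S]E[T] = -10.4 − (-1.4)(3.4) = -5.64

-5.640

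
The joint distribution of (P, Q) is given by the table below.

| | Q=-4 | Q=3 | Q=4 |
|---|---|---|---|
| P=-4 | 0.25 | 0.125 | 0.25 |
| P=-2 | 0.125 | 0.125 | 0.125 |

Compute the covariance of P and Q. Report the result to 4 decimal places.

0.1875

E[P] = -3.25,  E[Q] = 0.75
E[PQ] = -2.25
Cov(P,Q) = E[PQ] − E[P]E[Q] = -2.25 − (-3.25)(0.75) = 0.1875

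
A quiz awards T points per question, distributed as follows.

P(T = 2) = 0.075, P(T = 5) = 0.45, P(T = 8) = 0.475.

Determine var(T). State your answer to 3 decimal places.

E[T] = (2)(0.075) + (5)(0.45) + (8)(0.475) = 6.2
E[T²] = (2)²(0.075) + (5)²(0.45) + (8)²(0.475) = 41.95
var(T) = E[T²] − (E[T])² = 41.95 − (6.2)² = 3.51

3.510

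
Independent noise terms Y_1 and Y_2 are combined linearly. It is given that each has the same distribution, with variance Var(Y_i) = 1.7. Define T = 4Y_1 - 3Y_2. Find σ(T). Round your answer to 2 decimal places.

6.52

By independence, Var(T) = (4)²Var(Y_1) + (-3)²Var(Y_2)
= (4)²·1.7 + (-3)²·1.7 = 42.5
σ(T) = √42.5 ≈ 6.52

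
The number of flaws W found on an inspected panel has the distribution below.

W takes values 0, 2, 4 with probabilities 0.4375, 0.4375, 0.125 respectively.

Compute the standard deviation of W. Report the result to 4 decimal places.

E[W] = (0)(0.4375) + (2)(0.4375) + (4)(0.125) = 1.375
E[W²] = (0)²(0.4375) + (2)²(0.4375) + (4)²(0.125) = 3.75
var(W) = E[W²] − (E[W])² = 3.75 − (1.375)² = 1.859375
sd(W) = √1.859375 ≈ 1.3636

1.3636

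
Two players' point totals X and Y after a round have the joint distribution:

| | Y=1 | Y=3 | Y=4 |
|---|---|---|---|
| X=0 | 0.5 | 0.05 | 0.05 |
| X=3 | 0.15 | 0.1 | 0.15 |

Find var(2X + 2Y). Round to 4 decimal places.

21.9600

E[X] = 1.2,  E[Y] = 1.9,  E[XY] = 3.15
var(X) = 3.6 − (1.2)² = 2.16;  var(Y) = 5.2 − (1.9)² = 1.59
Cov(X,Y) = 3.15 − (1.2)(1.9) = 0.87
var(2X + 2Y) = (2)²·2.16 + (2)²·1.59 + 2·(2)·(2)·0.87 = 21.96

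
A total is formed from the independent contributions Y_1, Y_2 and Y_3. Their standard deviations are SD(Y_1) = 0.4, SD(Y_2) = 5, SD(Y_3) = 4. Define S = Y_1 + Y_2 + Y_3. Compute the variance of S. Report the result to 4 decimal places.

41.1600

var(Y_1) = 0.16, var(Y_2) = 25, var(Y_3) = 16
By independence, var(S) = (1)²var(Y_1) + (1)²var(Y_2) + (1)²var(Y_3)
= (1)²·0.16 + (1)²·25 + (1)²·16 = 41.16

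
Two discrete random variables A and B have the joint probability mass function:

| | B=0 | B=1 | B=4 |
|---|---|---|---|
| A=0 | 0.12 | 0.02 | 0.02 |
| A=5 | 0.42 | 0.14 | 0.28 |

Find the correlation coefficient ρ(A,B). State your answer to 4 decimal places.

0.1819

E[A] = 4.2,  E[B] = 1.36
E[AB] = 6.3
cov(A,B) = E[AB] − E[A]E[B] = 6.3 − (4.2)(1.36) = 0.588
V(A) = 3.36,  V(B) = 3.1104
ρ = 0.588 / √(3.36·3.1104) ≈ 0.1819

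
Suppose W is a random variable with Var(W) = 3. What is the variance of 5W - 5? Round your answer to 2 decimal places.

75.00

Var(5W - 5) = (5)²·Var(W) = 25·3 = 75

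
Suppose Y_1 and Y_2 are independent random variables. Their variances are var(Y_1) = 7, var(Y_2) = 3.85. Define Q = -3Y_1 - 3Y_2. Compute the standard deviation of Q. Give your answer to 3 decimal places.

By independence, var(Q) = (-3)²var(Y_1) + (-3)²var(Y_2)
= (-3)²·7 + (-3)²·3.85 = 97.65
sd(Q) = √97.65 ≈ 9.882

9.882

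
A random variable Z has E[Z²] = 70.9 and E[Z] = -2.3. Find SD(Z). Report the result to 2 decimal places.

8.10

Var(Z) = 70.9 − (-2.3)² = 65.61
SD(Z) = √65.61 ≈ 8.10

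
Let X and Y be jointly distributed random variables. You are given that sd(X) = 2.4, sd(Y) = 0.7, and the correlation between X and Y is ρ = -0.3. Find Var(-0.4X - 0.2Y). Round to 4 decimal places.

Var(X) = (2.4)² = 5.76;  Var(Y) = (0.7)² = 0.49
Cov(X,Y) = ρ·sd(X)·sd(Y) = -0.3·2.4·0.7 = -0.504
Var(-0.4X - 0.2Y) = (-0.4)²·Var(X) + (-0.2)²·Var(Y) + 2·(-0.4)·(-0.2)·Cov(X,Y)
= 0.16·5.76 + 0.04·0.49 + 0.16·-0.504 = 0.86056

0.8606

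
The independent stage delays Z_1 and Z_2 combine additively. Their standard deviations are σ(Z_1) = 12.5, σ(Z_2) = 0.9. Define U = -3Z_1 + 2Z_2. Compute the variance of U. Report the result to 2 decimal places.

Var(Z_1) = 156.25, Var(Z_2) = 0.81
By independence, Var(U) = (-3)²Var(Z_1) + (2)²Var(Z_2)
= (-3)²·156.25 + (2)²·0.81 = 1409.49

1409.49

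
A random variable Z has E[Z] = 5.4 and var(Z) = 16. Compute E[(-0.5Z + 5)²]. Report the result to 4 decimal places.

E[-0.5Z + 5] = -0.5·5.4 + 5 = 2.3
var(-0.5Z + 5) = (-0.5)²·16 = 4
E[(-0.5Z + 5)²] = var((-0.5Z + 5)) + (E[(-0.5Z + 5)])² = 4 + (2.3)² = 9.29

9.2900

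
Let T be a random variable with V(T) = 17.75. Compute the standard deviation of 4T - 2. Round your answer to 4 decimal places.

V(4T - 2) = (4)²·17.75 = 284
σ(4T - 2) = √284 ≈ 16.8523

16.8523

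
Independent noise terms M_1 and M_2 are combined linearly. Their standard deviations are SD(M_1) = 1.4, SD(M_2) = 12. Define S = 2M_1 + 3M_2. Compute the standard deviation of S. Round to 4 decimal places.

36.1087

V(M_1) = 1.96, V(M_2) = 144
By independence, V(S) = (2)²V(M_1) + (3)²V(M_2)
= (2)²·1.96 + (3)²·144 = 1303.84
SD(S) = √1303.84 ≈ 36.1087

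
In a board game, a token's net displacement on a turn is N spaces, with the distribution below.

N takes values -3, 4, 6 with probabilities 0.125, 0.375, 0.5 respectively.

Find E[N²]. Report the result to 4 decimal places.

E[N²] = (-3)²(0.125) + (4)²(0.375) + (6)²(0.5) = 25.125

25.1250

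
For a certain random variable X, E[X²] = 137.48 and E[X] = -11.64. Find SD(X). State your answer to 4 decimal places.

1.4108

Var(X) = 137.48 − (-11.64)² = 1.9904
SD(X) = √1.9904 ≈ 1.4108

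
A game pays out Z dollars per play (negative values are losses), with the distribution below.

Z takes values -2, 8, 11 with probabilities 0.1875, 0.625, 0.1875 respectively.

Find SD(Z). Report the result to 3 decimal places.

4.326

E[Z] = (-2)(0.1875) + (8)(0.625) + (11)(0.1875) = 6.6875
E[Z²] = (-2)²(0.1875) + (8)²(0.625) + (11)²(0.1875) = 63.4375
var(Z) = E[Z²] − (E[Z])² = 63.4375 − (6.6875)² = 18.71484375
SD(Z) = √18.71484375 ≈ 4.326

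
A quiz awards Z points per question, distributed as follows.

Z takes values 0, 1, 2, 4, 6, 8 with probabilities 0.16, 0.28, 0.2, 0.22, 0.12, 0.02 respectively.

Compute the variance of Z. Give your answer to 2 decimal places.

E[Z] = (0)(0.16) + (1)(0.28) + (2)(0.2) + (4)(0.22) + (6)(0.12) + (8)(0.02) = 2.44
E[Z²] = (0)²(0.16) + (1)²(0.28) + (2)²(0.2) + (4)²(0.22) + (6)²(0.12) + (8)²(0.02) = 10.2
Var(Z) = E[Z²] − (E[Z])² = 10.2 − (2.44)² = 4.2464

4.25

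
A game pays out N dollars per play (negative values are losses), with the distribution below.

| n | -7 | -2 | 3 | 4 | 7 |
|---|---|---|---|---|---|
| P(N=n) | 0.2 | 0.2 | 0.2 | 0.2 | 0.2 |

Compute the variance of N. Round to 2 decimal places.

E[N] = (-7)(0.2) + (-2)(0.2) + (3)(0.2) + (4)(0.2) + (7)(0.2) = 1
E[N²] = (-7)²(0.2) + (-2)²(0.2) + (3)²(0.2) + (4)²(0.2) + (7)²(0.2) = 25.4
V(N) = E[N²] − (E[N])² = 25.4 − (1)² = 24.4

24.40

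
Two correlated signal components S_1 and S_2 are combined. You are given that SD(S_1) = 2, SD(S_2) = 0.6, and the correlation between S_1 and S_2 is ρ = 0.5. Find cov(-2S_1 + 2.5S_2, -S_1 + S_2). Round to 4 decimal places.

Var(S_1) = (2)² = 4;  Var(S_2) = (0.6)² = 0.36
cov(S_1,S_2) = ρ·SD(S_1)·SD(S_2) = 0.5·2·0.6 = 0.6
cov(-2S_1 + 2.5S_2, -S_1 + S_2) = (-2)(-1)Var(S_1) + (2.5)(1)Var(S_2) + [(-2)(1) + (2.5)(-1)]cov(S_1,S_2)
= 2·4 + 2.5·0.36 + -4.5·0.6 = 6.2

6.2000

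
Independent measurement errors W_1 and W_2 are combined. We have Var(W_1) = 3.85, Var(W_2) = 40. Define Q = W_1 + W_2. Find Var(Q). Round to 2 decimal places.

43.85

By independence, Var(Q) = (1)²Var(W_1) + (1)²Var(W_2)
= (1)²·3.85 + (1)²·40 = 43.85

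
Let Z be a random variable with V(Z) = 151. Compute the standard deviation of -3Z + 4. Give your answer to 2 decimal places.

36.86

V(-3Z + 4) = (-3)²·151 = 1359
SD(-3Z + 4) = √1359 ≈ 36.86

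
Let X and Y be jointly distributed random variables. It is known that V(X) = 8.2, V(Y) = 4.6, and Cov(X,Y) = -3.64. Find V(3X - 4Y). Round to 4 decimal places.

234.7600

V(3X - 4Y) = (3)²·V(X) + (-4)²·V(Y) + 2·(3)·(-4)·Cov(X,Y)
= 9·8.2 + 16·4.6 + -24·-3.64 = 234.76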